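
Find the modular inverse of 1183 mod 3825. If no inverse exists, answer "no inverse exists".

97

Extended Euclidean algorithm:
3825 = 3×1183 + 276
1183 = 4×276 + 79
276 = 3×79 + 39
79 = 2×39 + 1
39 = 39×1 + 0
gcd = 1, so the inverse exists. Back-substitute:
1 = 79 − 2·39
1 = −2·276 + 7·79
1 = 7·1183 − 30·276
1 = −30·3825 + 97·1183
So 1183·97 ≡ 1 (mod 3825).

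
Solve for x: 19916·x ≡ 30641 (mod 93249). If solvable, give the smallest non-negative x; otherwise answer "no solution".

First find gcd(19916, 93249):
93249 = 4*19916 + 13585
19916 = 1*13585 + 6331
13585 = 2*6331 + 923
6331 = 6*923 + 793
923 = 1*793 + 130
793 = 6*130 + 13
130 = 10*13 + 0
gcd = 13 and 13 | 30641, so solutions exist. Divide through by 13: 1532x ≡ 2357 (mod 7173).
Now find 1532⁻¹ mod 7173:
7173 = 4×1532 + 1045
1532 = 1×1045 + 487
1045 = 2×487 + 71
487 = 6×71 + 61
71 = 1×61 + 10
61 = 6×10 + 1
10 = 10×1 + 0
Back-substitute:
1 = 61 − 6·10
1 = −6·71 + 7·61
1 = 7·487 − 48·71
1 = −48·1045 + 103·487
1 = 103·1532 − 151·1045
1 = −151·7173 + 707·1532
So 1532⁻¹ ≡ 707 (mod 7173).
Then x ≡ 707·2357 ≡ 2263 (mod 7173); the smallest non-negative solution is x = 2263.

2263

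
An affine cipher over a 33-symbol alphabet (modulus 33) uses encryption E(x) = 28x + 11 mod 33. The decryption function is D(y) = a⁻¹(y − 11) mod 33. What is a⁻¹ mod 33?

13

gcd(33, 28) by repeated division:
33 = 1×28 + 5
28 = 5×5 + 3
5 = 1×3 + 2
3 = 1×2 + 1
2 = 2×1 + 0
gcd = 1, so the inverse exists. Back-substitute:
1 = 3 − 2
1 = −5 + 2·3
1 = 2·28 − 11·5
1 = −11·33 + 13·28
So 28·13 ≡ 1 (mod 33).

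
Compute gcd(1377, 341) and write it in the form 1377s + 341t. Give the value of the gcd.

Euclidean algorithm:
1377 = 4×341 + 13
341 = 26×13 + 3
13 = 4×3 + 1
3 = 3×1 + 0
gcd(1377, 341) = 1.
Working backward:
1 = 13 − 4·3
1 = −4·341 + 105·13
1 = 105·1377 − 424·341
So 1 = (105)·1377 + (-424)·341.

1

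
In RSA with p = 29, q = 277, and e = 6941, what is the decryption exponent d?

φ(n) = (p−1)(q−1) = 28·276 = 7728.
Need d with 6941·d ≡ 1 (mod 7728). Apply the extended Euclidean algorithm:
7728 = 1*6941 + 787
6941 = 8*787 + 645
787 = 1*645 + 142
645 = 4*142 + 77
142 = 1*77 + 65
77 = 1*65 + 12
65 = 5*12 + 5
12 = 2*5 + 2
5 = 2*2 + 1
2 = 2*1 + 0
Back-substitute:
1 = 5 − 2·2
1 = −2·12 + 5·5
1 = 5·65 − 27·12
1 = −27·77 + 32·65
1 = 32·142 − 59·77
1 = −59·645 + 268·142
1 = 268·787 − 327·645
1 = −327·6941 + 2884·787
1 = 2884·7728 − 3211·6941
So 6941·(-3211) ≡ 1 (mod 7728), hence d ≡ -3211 ≡ 4517 (mod 7728).

4517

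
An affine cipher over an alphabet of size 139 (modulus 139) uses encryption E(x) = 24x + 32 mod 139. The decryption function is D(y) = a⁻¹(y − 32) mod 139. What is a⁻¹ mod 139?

29

Extended Euclidean algorithm:
139 = 5*24 + 19
24 = 1*19 + 5
19 = 3*5 + 4
5 = 1*4 + 1
4 = 4*1 + 0
The gcd is 1. Working backward:
1 = 5 − 4
1 = −19 + 4·5
1 = 4·24 − 5·19
1 = −5·139 + 29·24
So 24·29 ≡ 1 (mod 139).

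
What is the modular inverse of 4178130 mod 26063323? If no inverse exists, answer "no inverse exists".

no inverse exists

Compute gcd(4178130, 26063323):
26063323 = 6*4178130 + 994543
4178130 = 4*994543 + 199958
994543 = 4*199958 + 194711
199958 = 1*194711 + 5247
194711 = 37*5247 + 572
5247 = 9*572 + 99
572 = 5*99 + 77
99 = 1*77 + 22
77 = 3*22 + 11
22 = 2*11 + 0
The gcd is 11, not 1, hence no inverse exists.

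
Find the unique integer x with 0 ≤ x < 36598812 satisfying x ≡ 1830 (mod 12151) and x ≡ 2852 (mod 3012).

20731436

Write x = 1830 + 12151·k. Then 12151·k ≡ 2852 − 1830 ≡ 1022 (mod 3012).
Need 12151⁻¹ mod 3012. Extended Euclid on (3012, 103):
3012 = 29*103 + 25
103 = 4*25 + 3
25 = 8*3 + 1
3 = 3*1 + 0
Back-substitute:
1 = 25 − 8·3
1 = −8·103 + 33·25
1 = 33·3012 − 965·103
12151⁻¹ ≡ 2047 (mod 3012), so k ≡ 2047·1022 ≡ 1706 (mod 3012).
x = 1830 + 12151·1706 = 20731436.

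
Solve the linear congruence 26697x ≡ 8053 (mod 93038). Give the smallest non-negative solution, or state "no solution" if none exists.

no solution

gcd(26697, 93038):
93038 = 3·26697 + 12947
26697 = 2·12947 + 803
12947 = 16·803 + 99
803 = 8·99 + 11
99 = 9·11 + 0
gcd = 11, but 11 ∤ 8053, so the congruence has no solution.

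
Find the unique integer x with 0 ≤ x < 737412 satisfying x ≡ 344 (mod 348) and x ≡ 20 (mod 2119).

Write x = 344 + 348·k. Then 348·k ≡ 20 − 344 ≡ 1795 (mod 2119).
Need 348⁻¹ mod 2119. Extended Euclid on (2119, 348):
2119 = 6×348 + 31
348 = 11×31 + 7
31 = 4×7 + 3
7 = 2×3 + 1
3 = 3×1 + 0
Back-substitute:
1 = 7 − 2·3
1 = −2·31 + 9·7
1 = 9·348 − 101·31
1 = −101·2119 + 615·348
348⁻¹ ≡ 615 (mod 2119), so k ≡ 615·1795 ≡ 2045 (mod 2119).
x = 344 + 348·2045 = 712004.

712004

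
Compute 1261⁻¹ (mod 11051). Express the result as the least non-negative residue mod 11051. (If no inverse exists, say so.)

gcd(11051, 1261) by repeated division:
11051 = 8×1261 + 963
1261 = 1×963 + 298
963 = 3×298 + 69
298 = 4×69 + 22
69 = 3×22 + 3
22 = 7×3 + 1
3 = 3×1 + 0
gcd = 1, so the inverse exists. Back-substitute:
1 = 22 − 7·3
1 = −7·69 + 22·22
1 = 22·298 − 95·69
1 = −95·963 + 307·298
1 = 307·1261 − 402·963
1 = −402·11051 + 3523·1261
So 1261·3523 ≡ 1 (mod 11051).

3523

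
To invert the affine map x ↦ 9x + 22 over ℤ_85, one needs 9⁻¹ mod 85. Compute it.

19

gcd(85, 9) by repeated division:
85 = 9·9 + 4
9 = 2·4 + 1
4 = 4·1 + 0
The gcd is 1. Working backward:
1 = 9 − 2·4
1 = −2·85 + 19·9
So 9·19 ≡ 1 (mod 85).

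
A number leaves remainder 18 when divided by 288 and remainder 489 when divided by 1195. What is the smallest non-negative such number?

Write x = 18 + 288·k. Then 288·k ≡ 489 − 18 ≡ 471 (mod 1195).
Need 288⁻¹ mod 1195. Extended Euclid on (1195, 288):
1195 = 4×288 + 43
288 = 6×43 + 30
43 = 1×30 + 13
30 = 2×13 + 4
13 = 3×4 + 1
4 = 4×1 + 0
Back-substitute:
1 = 13 − 3·4
1 = −3·30 + 7·13
1 = 7·43 − 10·30
1 = −10·288 + 67·43
1 = 67·1195 − 278·288
288⁻¹ ≡ 917 (mod 1195), so k ≡ 917·471 ≡ 512 (mod 1195).
x = 18 + 288·512 = 147474.

147474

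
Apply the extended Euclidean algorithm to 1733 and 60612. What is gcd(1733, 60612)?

Repeated division:
60612 = 34*1733 + 1690
1733 = 1*1690 + 43
1690 = 39*43 + 13
43 = 3*13 + 4
13 = 3*4 + 1
4 = 4*1 + 0
gcd(1733, 60612) = 1.
Back-substituting:
1 = 13 − 3·4
1 = −3·43 + 10·13
1 = 10·1690 − 393·43
1 = −393·1733 + 403·1690
1 = 403·60612 − 14095·1733
So 1 = (403)·60612 + (-14095)·1733.

1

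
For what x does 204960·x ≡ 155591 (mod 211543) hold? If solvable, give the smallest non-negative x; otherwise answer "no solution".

First find gcd(204960, 211543):
211543 = 1×204960 + 6583
204960 = 31×6583 + 887
6583 = 7×887 + 374
887 = 2×374 + 139
374 = 2×139 + 96
139 = 1×96 + 43
96 = 2×43 + 10
43 = 4×10 + 3
10 = 3×3 + 1
3 = 3×1 + 0
gcd = 1, so a unique solution mod 211543 exists.
Back-substitute for the Bézout coefficients:
1 = 10 − 3·3
1 = −3·43 + 13·10
1 = 13·96 − 29·43
1 = −29·139 + 42·96
1 = 42·374 − 113·139
1 = −113·887 + 268·374
1 = 268·6583 − 1989·887
1 = −1989·204960 + 61927·6583
1 = 61927·211543 − 63916·204960
So 204960·(-63916) ≡ 1 (mod 211543), giving 204960⁻¹ ≡ 147627.
x ≡ 204960⁻¹·155591 ≡ 147627·155591 ≡ 93617 (mod 211543).

93617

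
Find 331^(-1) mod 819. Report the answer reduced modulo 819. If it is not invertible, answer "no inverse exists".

193

Run Euclid on (819, 331):
819 = 2*331 + 157
331 = 2*157 + 17
157 = 9*17 + 4
17 = 4*4 + 1
4 = 4*1 + 0
The gcd is 1. Working backward:
1 = 17 − 4·4
1 = −4·157 + 37·17
1 = 37·331 − 78·157
1 = −78·819 + 193·331
So 331·193 ≡ 1 (mod 819).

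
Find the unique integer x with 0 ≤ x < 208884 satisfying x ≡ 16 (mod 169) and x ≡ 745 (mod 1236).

Write x = 16 + 169·k. Then 169·k ≡ 745 − 16 ≡ 729 (mod 1236).
Need 169⁻¹ mod 1236. Extended Euclid on (1236, 169):
1236 = 7*169 + 53
169 = 3*53 + 10
53 = 5*10 + 3
10 = 3*3 + 1
3 = 3*1 + 0
Back-substitute:
1 = 10 − 3·3
1 = −3·53 + 16·10
1 = 16·169 − 51·53
1 = −51·1236 + 373·169
169⁻¹ ≡ 373 (mod 1236), so k ≡ 373·729 ≡ 1233 (mod 1236).
x = 16 + 169·1233 = 208393.

208393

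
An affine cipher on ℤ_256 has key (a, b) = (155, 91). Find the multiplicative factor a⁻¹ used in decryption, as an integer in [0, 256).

147

Apply the Euclidean algorithm to 256 and 155:
256 = 1*155 + 101
155 = 1*101 + 54
101 = 1*54 + 47
54 = 1*47 + 7
47 = 6*7 + 5
7 = 1*5 + 2
5 = 2*2 + 1
2 = 2*1 + 0
The gcd is 1. Working backward:
1 = 5 − 2·2
1 = −2·7 + 3·5
1 = 3·47 − 20·7
1 = −20·54 + 23·47
1 = 23·101 − 43·54
1 = −43·155 + 66·101
1 = 66·256 − 109·155
So 155·(-109) ≡ 1 (mod 256), and -109 ≡ 147 (mod 256).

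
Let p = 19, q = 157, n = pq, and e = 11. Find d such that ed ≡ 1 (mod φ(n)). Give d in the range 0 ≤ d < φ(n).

1787

φ(n) = (p−1)(q−1) = 18·156 = 2808.
Need d with 11·d ≡ 1 (mod 2808). Apply the extended Euclidean algorithm:
2808 = 255×11 + 3
11 = 3×3 + 2
3 = 1×2 + 1
2 = 2×1 + 0
Back-substitute:
1 = 3 − 2
1 = −11 + 4·3
1 = 4·2808 − 1021·11
So 11·(-1021) ≡ 1 (mod 2808), hence d ≡ -1021 ≡ 1787 (mod 2808).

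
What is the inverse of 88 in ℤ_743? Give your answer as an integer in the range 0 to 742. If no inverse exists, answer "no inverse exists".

gcd(743, 88) by repeated division:
743 = 8·88 + 39
88 = 2·39 + 10
39 = 3·10 + 9
10 = 1·9 + 1
9 = 9·1 + 0
gcd = 1, so the inverse exists. Back-substitute:
1 = 10 − 9
1 = −39 + 4·10
1 = 4·88 − 9·39
1 = −9·743 + 76·88
So 88·76 ≡ 1 (mod 743).

76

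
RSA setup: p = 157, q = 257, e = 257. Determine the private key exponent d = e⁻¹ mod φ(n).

35585

φ(n) = (p−1)(q−1) = 156·256 = 39936.
Need d with 257·d ≡ 1 (mod 39936). Apply the extended Euclidean algorithm:
39936 = 155*257 + 101
257 = 2*101 + 55
101 = 1*55 + 46
55 = 1*46 + 9
46 = 5*9 + 1
9 = 9*1 + 0
Back-substitute:
1 = 46 − 5·9
1 = −5·55 + 6·46
1 = 6·101 − 11·55
1 = −11·257 + 28·101
1 = 28·39936 − 4351·257
So 257·(-4351) ≡ 1 (mod 39936), hence d ≡ -4351 ≡ 35585 (mod 39936).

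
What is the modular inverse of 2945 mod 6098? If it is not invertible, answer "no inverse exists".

Run Euclid on (6098, 2945):
6098 = 2*2945 + 208
2945 = 14*208 + 33
208 = 6*33 + 10
33 = 3*10 + 3
10 = 3*3 + 1
3 = 3*1 + 0
Since gcd(2945, 6098) = 1, back-substitute to write 1 as a combination:
1 = 10 − 3·3
1 = −3·33 + 10·10
1 = 10·208 − 63·33
1 = −63·2945 + 892·208
1 = 892·6098 − 1847·2945
Thus 2945·(-1847) ≡ 1 (mod 6098); reducing, -1847 mod 6098 = 4251.

4251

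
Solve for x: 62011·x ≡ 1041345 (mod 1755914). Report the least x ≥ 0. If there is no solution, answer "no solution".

1042335

First find gcd(62011, 1755914):
1755914 = 28×62011 + 19606
62011 = 3×19606 + 3193
19606 = 6×3193 + 448
3193 = 7×448 + 57
448 = 7×57 + 49
57 = 1×49 + 8
49 = 6×8 + 1
8 = 8×1 + 0
gcd = 1, so a unique solution mod 1755914 exists.
Back-substitute for the Bézout coefficients:
1 = 49 − 6·8
1 = −6·57 + 7·49
1 = 7·448 − 55·57
1 = −55·3193 + 392·448
1 = 392·19606 − 2407·3193
1 = −2407·62011 + 7613·19606
1 = 7613·1755914 − 215571·62011
So 62011·(-215571) ≡ 1 (mod 1755914), giving 62011⁻¹ ≡ 1540343.
x ≡ 62011⁻¹·1041345 ≡ 1540343·1041345 ≡ 1042335 (mod 1755914).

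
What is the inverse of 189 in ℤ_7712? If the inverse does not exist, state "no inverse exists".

1877

Run Euclid on (7712, 189):
7712 = 40×189 + 152
189 = 1×152 + 37
152 = 4×37 + 4
37 = 9×4 + 1
4 = 4×1 + 0
Since gcd(189, 7712) = 1, back-substitute to write 1 as a combination:
1 = 37 − 9·4
1 = −9·152 + 37·37
1 = 37·189 − 46·152
1 = −46·7712 + 1877·189
So 189·1877 ≡ 1 (mod 7712).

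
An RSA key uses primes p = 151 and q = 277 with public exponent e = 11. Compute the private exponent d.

11291

φ(n) = (p−1)(q−1) = 150·276 = 41400.
Need d with 11·d ≡ 1 (mod 41400). Apply the extended Euclidean algorithm:
41400 = 3763·11 + 7
11 = 1·7 + 4
7 = 1·4 + 3
4 = 1·3 + 1
3 = 3·1 + 0
Back-substitute:
1 = 4 − 3
1 = −7 + 2·4
1 = 2·11 − 3·7
1 = −3·41400 + 11291·11
So 11·11291 ≡ 1 (mod 41400), hence d = 11291.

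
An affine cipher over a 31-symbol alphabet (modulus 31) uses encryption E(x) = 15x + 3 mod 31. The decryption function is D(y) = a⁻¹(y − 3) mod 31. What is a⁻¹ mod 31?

Run Euclid on (31, 15):
31 = 2·15 + 1
15 = 15·1 + 0
The gcd is 1. Working backward:
1 = 31 − 2·15
Thus 15·(-2) ≡ 1 (mod 31); reducing, -2 mod 31 = 29.

29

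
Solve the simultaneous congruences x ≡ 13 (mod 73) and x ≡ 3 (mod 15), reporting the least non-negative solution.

Write x = 13 + 73·k. Then 73·k ≡ 3 − 13 ≡ 5 (mod 15).
Need 73⁻¹ mod 15. Extended Euclid on (15, 13):
15 = 1*13 + 2
13 = 6*2 + 1
2 = 2*1 + 0
Back-substitute:
1 = 13 − 6·2
1 = −6·15 + 7·13
73⁻¹ ≡ 7 (mod 15), so k ≡ 7·5 ≡ 5 (mod 15).
x = 13 + 73·5 = 378.

378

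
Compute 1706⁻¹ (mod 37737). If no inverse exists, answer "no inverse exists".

26876

gcd(37737, 1706) by repeated division:
37737 = 22×1706 + 205
1706 = 8×205 + 66
205 = 3×66 + 7
66 = 9×7 + 3
7 = 2×3 + 1
3 = 3×1 + 0
gcd = 1, so the inverse exists. Back-substitute:
1 = 7 − 2·3
1 = −2·66 + 19·7
1 = 19·205 − 59·66
1 = −59·1706 + 491·205
1 = 491·37737 − 10861·1706
Hence 1706⁻¹ ≡ -10861 ≡ 26876 (mod 37737).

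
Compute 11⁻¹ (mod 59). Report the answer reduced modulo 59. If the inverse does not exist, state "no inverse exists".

Extended Euclidean algorithm:
59 = 5×11 + 4
11 = 2×4 + 3
4 = 1×3 + 1
3 = 3×1 + 0
The gcd is 1. Working backward:
1 = 4 − 3
1 = −11 + 3·4
1 = 3·59 − 16·11
Hence 11⁻¹ ≡ -16 ≡ 43 (mod 59).

43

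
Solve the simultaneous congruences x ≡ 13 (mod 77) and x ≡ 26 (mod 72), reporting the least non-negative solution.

Write x = 13 + 77·k. Then 77·k ≡ 26 − 13 ≡ 13 (mod 72).
Need 77⁻¹ mod 72. Extended Euclid on (72, 5):
72 = 14*5 + 2
5 = 2*2 + 1
2 = 2*1 + 0
Back-substitute:
1 = 5 − 2·2
1 = −2·72 + 29·5
77⁻¹ ≡ 29 (mod 72), so k ≡ 29·13 ≡ 17 (mod 72).
x = 13 + 77·17 = 1322.

1322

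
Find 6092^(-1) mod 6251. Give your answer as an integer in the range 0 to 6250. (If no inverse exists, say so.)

Extended Euclidean algorithm:
6251 = 1*6092 + 159
6092 = 38*159 + 50
159 = 3*50 + 9
50 = 5*9 + 5
9 = 1*5 + 4
5 = 1*4 + 1
4 = 4*1 + 0
Since gcd(6092, 6251) = 1, back-substitute to write 1 as a combination:
1 = 5 − 4
1 = −9 + 2·5
1 = 2·50 − 11·9
1 = −11·159 + 35·50
1 = 35·6092 − 1341·159
1 = −1341·6251 + 1376·6092
So 6092·1376 ≡ 1 (mod 6251).

1376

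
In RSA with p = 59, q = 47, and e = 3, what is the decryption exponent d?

φ(n) = (p−1)(q−1) = 58·46 = 2668.
Need d with 3·d ≡ 1 (mod 2668). Apply the extended Euclidean algorithm:
2668 = 889×3 + 1
3 = 3×1 + 0
Back-substitute:
1 = 2668 − 889·3
So 3·(-889) ≡ 1 (mod 2668), hence d ≡ -889 ≡ 1779 (mod 2668).

1779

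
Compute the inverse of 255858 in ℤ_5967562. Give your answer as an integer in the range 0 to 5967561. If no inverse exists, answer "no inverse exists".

Euclidean algorithm on 5967562, 255858:
5967562 = 23*255858 + 82828
255858 = 3*82828 + 7374
82828 = 11*7374 + 1714
7374 = 4*1714 + 518
1714 = 3*518 + 160
518 = 3*160 + 38
160 = 4*38 + 8
38 = 4*8 + 6
8 = 1*6 + 2
6 = 3*2 + 0
gcd(255858, 5967562) = 2 ≠ 1, so 255858 has no multiplicative inverse modulo 5967562.

no inverse exists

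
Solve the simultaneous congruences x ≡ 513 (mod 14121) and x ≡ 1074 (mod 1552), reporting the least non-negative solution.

7357554

Write x = 513 + 14121·k. Then 14121·k ≡ 1074 − 513 ≡ 561 (mod 1552).
Need 14121⁻¹ mod 1552. Extended Euclid on (1552, 153):
1552 = 10×153 + 22
153 = 6×22 + 21
22 = 1×21 + 1
21 = 21×1 + 0
Back-substitute:
1 = 22 − 21
1 = −153 + 7·22
1 = 7·1552 − 71·153
14121⁻¹ ≡ 1481 (mod 1552), so k ≡ 1481·561 ≡ 521 (mod 1552).
x = 513 + 14121·521 = 7357554.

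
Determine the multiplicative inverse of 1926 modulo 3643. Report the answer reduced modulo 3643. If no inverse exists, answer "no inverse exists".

Extended Euclidean algorithm:
3643 = 1·1926 + 1717
1926 = 1·1717 + 209
1717 = 8·209 + 45
209 = 4·45 + 29
45 = 1·29 + 16
29 = 1·16 + 13
16 = 1·13 + 3
13 = 4·3 + 1
3 = 3·1 + 0
The gcd is 1. Working backward:
1 = 13 − 4·3
1 = −4·16 + 5·13
1 = 5·29 − 9·16
1 = −9·45 + 14·29
1 = 14·209 − 65·45
1 = −65·1717 + 534·209
1 = 534·1926 − 599·1717
1 = −599·3643 + 1133·1926
So 1926·1133 ≡ 1 (mod 3643).

1133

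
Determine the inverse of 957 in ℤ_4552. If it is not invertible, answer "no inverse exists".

Run Euclid on (4552, 957):
4552 = 4·957 + 724
957 = 1·724 + 233
724 = 3·233 + 25
233 = 9·25 + 8
25 = 3·8 + 1
8 = 8·1 + 0
gcd = 1, so the inverse exists. Back-substitute:
1 = 25 − 3·8
1 = −3·233 + 28·25
1 = 28·724 − 87·233
1 = −87·957 + 115·724
1 = 115·4552 − 547·957
Thus 957·(-547) ≡ 1 (mod 4552); reducing, -547 mod 4552 = 4005.

4005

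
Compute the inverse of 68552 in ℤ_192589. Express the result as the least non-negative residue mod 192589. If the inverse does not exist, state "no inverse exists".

5807

Run Euclid on (192589, 68552):
192589 = 2×68552 + 55485
68552 = 1×55485 + 13067
55485 = 4×13067 + 3217
13067 = 4×3217 + 199
3217 = 16×199 + 33
199 = 6×33 + 1
33 = 33×1 + 0
The gcd is 1. Working backward:
1 = 199 − 6·33
1 = −6·3217 + 97·199
1 = 97·13067 − 394·3217
1 = −394·55485 + 1673·13067
1 = 1673·68552 − 2067·55485
1 = −2067·192589 + 5807·68552
So 68552·5807 ≡ 1 (mod 192589).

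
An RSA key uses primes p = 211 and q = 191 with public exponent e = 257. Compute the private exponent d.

26393

φ(n) = (p−1)(q−1) = 210·190 = 39900.
Need d with 257·d ≡ 1 (mod 39900). Apply the extended Euclidean algorithm:
39900 = 155*257 + 65
257 = 3*65 + 62
65 = 1*62 + 3
62 = 20*3 + 2
3 = 1*2 + 1
2 = 2*1 + 0
Back-substitute:
1 = 3 − 2
1 = −62 + 21·3
1 = 21·65 − 22·62
1 = −22·257 + 87·65
1 = 87·39900 − 13507·257
So 257·(-13507) ≡ 1 (mod 39900), hence d ≡ -13507 ≡ 26393 (mod 39900).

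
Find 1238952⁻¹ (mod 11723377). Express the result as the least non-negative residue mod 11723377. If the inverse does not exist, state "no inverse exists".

gcd(11723377, 1238952) by repeated division:
11723377 = 9·1238952 + 572809
1238952 = 2·572809 + 93334
572809 = 6·93334 + 12805
93334 = 7·12805 + 3699
12805 = 3·3699 + 1708
3699 = 2·1708 + 283
1708 = 6·283 + 10
283 = 28·10 + 3
10 = 3·3 + 1
3 = 3·1 + 0
gcd = 1, so the inverse exists. Back-substitute:
1 = 10 − 3·3
1 = −3·283 + 85·10
1 = 85·1708 − 513·283
1 = −513·3699 + 1111·1708
1 = 1111·12805 − 3846·3699
1 = −3846·93334 + 28033·12805
1 = 28033·572809 − 172044·93334
1 = −172044·1238952 + 372121·572809
1 = 372121·11723377 − 3521133·1238952
Hence 1238952⁻¹ ≡ -3521133 ≡ 8202244 (mod 11723377).

8202244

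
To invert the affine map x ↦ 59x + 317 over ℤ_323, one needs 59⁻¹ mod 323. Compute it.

219

Extended Euclidean algorithm:
323 = 5*59 + 28
59 = 2*28 + 3
28 = 9*3 + 1
3 = 3*1 + 0
The gcd is 1. Working backward:
1 = 28 − 9·3
1 = −9·59 + 19·28
1 = 19·323 − 104·59
Hence 59⁻¹ ≡ -104 ≡ 219 (mod 323).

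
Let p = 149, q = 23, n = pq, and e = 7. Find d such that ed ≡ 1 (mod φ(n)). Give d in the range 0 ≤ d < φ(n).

φ(n) = (p−1)(q−1) = 148·22 = 3256.
Need d with 7·d ≡ 1 (mod 3256). Apply the extended Euclidean algorithm:
3256 = 465*7 + 1
7 = 7*1 + 0
Back-substitute:
1 = 3256 − 465·7
So 7·(-465) ≡ 1 (mod 3256), hence d ≡ -465 ≡ 2791 (mod 3256).

2791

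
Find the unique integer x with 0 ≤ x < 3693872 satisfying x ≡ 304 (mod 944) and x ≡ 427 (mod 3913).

1992144

Write x = 304 + 944·k. Then 944·k ≡ 427 − 304 ≡ 123 (mod 3913).
Need 944⁻¹ mod 3913. Extended Euclid on (3913, 944):
3913 = 4×944 + 137
944 = 6×137 + 122
137 = 1×122 + 15
122 = 8×15 + 2
15 = 7×2 + 1
2 = 2×1 + 0
Back-substitute:
1 = 15 − 7·2
1 = −7·122 + 57·15
1 = 57·137 − 64·122
1 = −64·944 + 441·137
1 = 441·3913 − 1828·944
944⁻¹ ≡ 2085 (mod 3913), so k ≡ 2085·123 ≡ 2110 (mod 3913).
x = 304 + 944·2110 = 1992144.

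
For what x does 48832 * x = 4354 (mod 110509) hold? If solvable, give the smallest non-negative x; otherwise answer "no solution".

First find gcd(48832, 110509):
110509 = 2×48832 + 12845
48832 = 3×12845 + 10297
12845 = 1×10297 + 2548
10297 = 4×2548 + 105
2548 = 24×105 + 28
105 = 3×28 + 21
28 = 1×21 + 7
21 = 3×7 + 0
gcd = 7 and 7 | 4354, so solutions exist. Divide through by 7: 6976x ≡ 622 (mod 15787).
Now find 6976⁻¹ mod 15787:
15787 = 2*6976 + 1835
6976 = 3*1835 + 1471
1835 = 1*1471 + 364
1471 = 4*364 + 15
364 = 24*15 + 4
15 = 3*4 + 3
4 = 1*3 + 1
3 = 3*1 + 0
Back-substitute:
1 = 4 − 3
1 = −15 + 4·4
1 = 4·364 − 97·15
1 = −97·1471 + 392·364
1 = 392·1835 − 489·1471
1 = −489·6976 + 1859·1835
1 = 1859·15787 − 4207·6976
So 6976·(-4207) ≡ 1 (mod 15787), i.e. 6976⁻¹ ≡ 11580.
Then x ≡ 11580·622 ≡ 3888 (mod 15787); the smallest non-negative solution is x = 3888.

3888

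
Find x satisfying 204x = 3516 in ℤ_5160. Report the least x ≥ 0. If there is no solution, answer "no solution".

169

First find gcd(204, 5160):
5160 = 25×204 + 60
204 = 3×60 + 24
60 = 2×24 + 12
24 = 2×12 + 0
gcd = 12 and 12 | 3516, so solutions exist. Divide through by 12: 17x ≡ 293 (mod 430).
Now find 17⁻¹ mod 430:
430 = 25*17 + 5
17 = 3*5 + 2
5 = 2*2 + 1
2 = 2*1 + 0
Back-substitute:
1 = 5 − 2·2
1 = −2·17 + 7·5
1 = 7·430 − 177·17
So 17·(-177) ≡ 1 (mod 430), i.e. 17⁻¹ ≡ 253.
Then x ≡ 253·293 ≡ 169 (mod 430); the smallest non-negative solution is x = 169.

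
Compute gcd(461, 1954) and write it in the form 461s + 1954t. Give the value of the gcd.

Repeated division:
1954 = 4×461 + 110
461 = 4×110 + 21
110 = 5×21 + 5
21 = 4×5 + 1
5 = 5×1 + 0
gcd(461, 1954) = 1.
Back-substituting:
1 = 21 − 4·5
1 = −4·110 + 21·21
1 = 21·461 − 88·110
1 = −88·1954 + 373·461
So 1 = (-88)·1954 + (373)·461.

1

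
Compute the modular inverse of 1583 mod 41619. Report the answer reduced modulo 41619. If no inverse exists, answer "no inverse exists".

12278

gcd(41619, 1583) by repeated division:
41619 = 26*1583 + 461
1583 = 3*461 + 200
461 = 2*200 + 61
200 = 3*61 + 17
61 = 3*17 + 10
17 = 1*10 + 7
10 = 1*7 + 3
7 = 2*3 + 1
3 = 3*1 + 0
Since gcd(1583, 41619) = 1, back-substitute to write 1 as a combination:
1 = 7 − 2·3
1 = −2·10 + 3·7
1 = 3·17 − 5·10
1 = −5·61 + 18·17
1 = 18·200 − 59·61
1 = −59·461 + 136·200
1 = 136·1583 − 467·461
1 = −467·41619 + 12278·1583
So 1583·12278 ≡ 1 (mod 41619).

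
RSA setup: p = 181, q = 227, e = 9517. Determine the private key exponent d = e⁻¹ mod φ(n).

φ(n) = (p−1)(q−1) = 180·226 = 40680.
Need d with 9517·d ≡ 1 (mod 40680). Apply the extended Euclidean algorithm:
40680 = 4*9517 + 2612
9517 = 3*2612 + 1681
2612 = 1*1681 + 931
1681 = 1*931 + 750
931 = 1*750 + 181
750 = 4*181 + 26
181 = 6*26 + 25
26 = 1*25 + 1
25 = 25*1 + 0
Back-substitute:
1 = 26 − 25
1 = −181 + 7·26
1 = 7·750 − 29·181
1 = −29·931 + 36·750
1 = 36·1681 − 65·931
1 = −65·2612 + 101·1681
1 = 101·9517 − 368·2612
1 = −368·40680 + 1573·9517
So 9517·1573 ≡ 1 (mod 40680), hence d = 1573.

1573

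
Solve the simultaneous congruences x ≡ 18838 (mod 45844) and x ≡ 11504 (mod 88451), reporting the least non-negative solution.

Write x = 18838 + 45844·k. Then 45844·k ≡ 11504 − 18838 ≡ 81117 (mod 88451).
Need 45844⁻¹ mod 88451. Extended Euclid on (88451, 45844):
88451 = 1×45844 + 42607
45844 = 1×42607 + 3237
42607 = 13×3237 + 526
3237 = 6×526 + 81
526 = 6×81 + 40
81 = 2×40 + 1
40 = 40×1 + 0
Back-substitute:
1 = 81 − 2·40
1 = −2·526 + 13·81
1 = 13·3237 − 80·526
1 = −80·42607 + 1053·3237
1 = 1053·45844 − 1133·42607
1 = −1133·88451 + 2186·45844
45844⁻¹ ≡ 2186 (mod 88451), so k ≡ 2186·81117 ≡ 65958 (mod 88451).
x = 18838 + 45844·65958 = 3023797390.

3023797390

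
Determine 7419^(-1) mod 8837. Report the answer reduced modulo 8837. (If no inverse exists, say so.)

6151

Apply the Euclidean algorithm to 8837 and 7419:
8837 = 1×7419 + 1418
7419 = 5×1418 + 329
1418 = 4×329 + 102
329 = 3×102 + 23
102 = 4×23 + 10
23 = 2×10 + 3
10 = 3×3 + 1
3 = 3×1 + 0
The gcd is 1. Working backward:
1 = 10 − 3·3
1 = −3·23 + 7·10
1 = 7·102 − 31·23
1 = −31·329 + 100·102
1 = 100·1418 − 431·329
1 = −431·7419 + 2255·1418
1 = 2255·8837 − 2686·7419
Hence 7419⁻¹ ≡ -2686 ≡ 6151 (mod 8837).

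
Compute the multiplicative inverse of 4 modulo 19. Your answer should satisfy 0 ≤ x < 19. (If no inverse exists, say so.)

Extended Euclidean algorithm:
19 = 4*4 + 3
4 = 1*3 + 1
3 = 3*1 + 0
gcd = 1, so the inverse exists. Back-substitute:
1 = 4 − 3
1 = −19 + 5·4
So 4·5 ≡ 1 (mod 19).

5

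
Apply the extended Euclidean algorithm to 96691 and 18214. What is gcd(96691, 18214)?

7

Apply Euclid's algorithm to 96691 and 18214:
96691 = 5·18214 + 5621
18214 = 3·5621 + 1351
5621 = 4·1351 + 217
1351 = 6·217 + 49
217 = 4·49 + 21
49 = 2·21 + 7
21 = 3·7 + 0
gcd(96691, 18214) = 7.
Express as a combination:
7 = 49 − 2·21
7 = −2·217 + 9·49
7 = 9·1351 − 56·217
7 = −56·5621 + 233·1351
7 = 233·18214 − 755·5621
7 = −755·96691 + 4008·18214
So 7 = (-755)·96691 + (4008)·18214.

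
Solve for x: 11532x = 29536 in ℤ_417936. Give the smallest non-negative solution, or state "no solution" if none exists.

no solution

gcd(11532, 417936):
417936 = 36×11532 + 2784
11532 = 4×2784 + 396
2784 = 7×396 + 12
396 = 33×12 + 0
gcd = 12, but 12 ∤ 29536, so the congruence has no solution.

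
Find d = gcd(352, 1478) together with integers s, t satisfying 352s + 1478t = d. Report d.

2

Apply Euclid's algorithm to 1478 and 352:
1478 = 4*352 + 70
352 = 5*70 + 2
70 = 35*2 + 0
gcd(352, 1478) = 2.
Back-substituting:
2 = 352 − 5·70
2 = −5·1478 + 21·352
So 2 = (-5)·1478 + (21)·352.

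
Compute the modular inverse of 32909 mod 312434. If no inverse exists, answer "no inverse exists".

Extended Euclidean algorithm:
312434 = 9·32909 + 16253
32909 = 2·16253 + 403
16253 = 40·403 + 133
403 = 3·133 + 4
133 = 33·4 + 1
4 = 4·1 + 0
gcd = 1, so the inverse exists. Back-substitute:
1 = 133 − 33·4
1 = −33·403 + 100·133
1 = 100·16253 − 4033·403
1 = −4033·32909 + 8166·16253
1 = 8166·312434 − 77527·32909
Hence 32909⁻¹ ≡ -77527 ≡ 234907 (mod 312434).

234907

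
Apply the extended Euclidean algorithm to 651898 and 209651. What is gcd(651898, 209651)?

Euclidean algorithm:
651898 = 3×209651 + 22945
209651 = 9×22945 + 3146
22945 = 7×3146 + 923
3146 = 3×923 + 377
923 = 2×377 + 169
377 = 2×169 + 39
169 = 4×39 + 13
39 = 3×13 + 0
gcd(651898, 209651) = 13.
Working backward:
13 = 169 − 4·39
13 = −4·377 + 9·169
13 = 9·923 − 22·377
13 = −22·3146 + 75·923
13 = 75·22945 − 547·3146
13 = −547·209651 + 4998·22945
13 = 4998·651898 − 15541·209651
So 13 = (4998)·651898 + (-15541)·209651.

13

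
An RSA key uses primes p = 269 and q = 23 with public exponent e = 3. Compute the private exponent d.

3931

φ(n) = (p−1)(q−1) = 268·22 = 5896.
Need d with 3·d ≡ 1 (mod 5896). Apply the extended Euclidean algorithm:
5896 = 1965·3 + 1
3 = 3·1 + 0
Back-substitute:
1 = 5896 − 1965·3
So 3·(-1965) ≡ 1 (mod 5896), hence d ≡ -1965 ≡ 3931 (mod 5896).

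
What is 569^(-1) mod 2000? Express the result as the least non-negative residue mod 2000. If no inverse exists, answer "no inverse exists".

1529

gcd(2000, 569) by repeated division:
2000 = 3*569 + 293
569 = 1*293 + 276
293 = 1*276 + 17
276 = 16*17 + 4
17 = 4*4 + 1
4 = 4*1 + 0
The gcd is 1. Working backward:
1 = 17 − 4·4
1 = −4·276 + 65·17
1 = 65·293 − 69·276
1 = −69·569 + 134·293
1 = 134·2000 − 471·569
Hence 569⁻¹ ≡ -471 ≡ 1529 (mod 2000).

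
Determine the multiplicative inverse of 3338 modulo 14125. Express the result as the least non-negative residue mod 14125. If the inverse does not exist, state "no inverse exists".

gcd(14125, 3338) by repeated division:
14125 = 4*3338 + 773
3338 = 4*773 + 246
773 = 3*246 + 35
246 = 7*35 + 1
35 = 35*1 + 0
Since gcd(3338, 14125) = 1, back-substitute to write 1 as a combination:
1 = 246 − 7·35
1 = −7·773 + 22·246
1 = 22·3338 − 95·773
1 = −95·14125 + 402·3338
So 3338·402 ≡ 1 (mod 14125).

402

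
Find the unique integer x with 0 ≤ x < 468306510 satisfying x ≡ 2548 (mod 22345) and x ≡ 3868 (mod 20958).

Write x = 2548 + 22345·k. Then 22345·k ≡ 3868 − 2548 ≡ 1320 (mod 20958).
Need 22345⁻¹ mod 20958. Extended Euclid on (20958, 1387):
20958 = 15·1387 + 153
1387 = 9·153 + 10
153 = 15·10 + 3
10 = 3·3 + 1
3 = 3·1 + 0
Back-substitute:
1 = 10 − 3·3
1 = −3·153 + 46·10
1 = 46·1387 − 417·153
1 = −417·20958 + 6301·1387
22345⁻¹ ≡ 6301 (mod 20958), so k ≡ 6301·1320 ≡ 17952 (mod 20958).
x = 2548 + 22345·17952 = 401139988.

401139988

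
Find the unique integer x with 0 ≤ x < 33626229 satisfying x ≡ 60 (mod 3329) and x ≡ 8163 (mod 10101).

12563706

Write x = 60 + 3329·k. Then 3329·k ≡ 8163 − 60 ≡ 8103 (mod 10101).
Need 3329⁻¹ mod 10101. Extended Euclid on (10101, 3329):
10101 = 3*3329 + 114
3329 = 29*114 + 23
114 = 4*23 + 22
23 = 1*22 + 1
22 = 22*1 + 0
Back-substitute:
1 = 23 − 22
1 = −114 + 5·23
1 = 5·3329 − 146·114
1 = −146·10101 + 443·3329
3329⁻¹ ≡ 443 (mod 10101), so k ≡ 443·8103 ≡ 3774 (mod 10101).
x = 60 + 3329·3774 = 12563706.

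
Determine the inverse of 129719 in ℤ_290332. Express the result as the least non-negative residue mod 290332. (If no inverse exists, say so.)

Extended Euclidean algorithm:
290332 = 2×129719 + 30894
129719 = 4×30894 + 6143
30894 = 5×6143 + 179
6143 = 34×179 + 57
179 = 3×57 + 8
57 = 7×8 + 1
8 = 8×1 + 0
Since gcd(129719, 290332) = 1, back-substitute to write 1 as a combination:
1 = 57 − 7·8
1 = −7·179 + 22·57
1 = 22·6143 − 755·179
1 = −755·30894 + 3797·6143
1 = 3797·129719 − 15943·30894
1 = −15943·290332 + 35683·129719
So 129719·35683 ≡ 1 (mod 290332).

35683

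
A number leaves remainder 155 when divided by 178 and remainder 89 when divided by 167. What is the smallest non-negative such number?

Write x = 155 + 178·k. Then 178·k ≡ 89 − 155 ≡ 101 (mod 167).
Need 178⁻¹ mod 167. Extended Euclid on (167, 11):
167 = 15×11 + 2
11 = 5×2 + 1
2 = 2×1 + 0
Back-substitute:
1 = 11 − 5·2
1 = −5·167 + 76·11
178⁻¹ ≡ 76 (mod 167), so k ≡ 76·101 ≡ 161 (mod 167).
x = 155 + 178·161 = 28813.

28813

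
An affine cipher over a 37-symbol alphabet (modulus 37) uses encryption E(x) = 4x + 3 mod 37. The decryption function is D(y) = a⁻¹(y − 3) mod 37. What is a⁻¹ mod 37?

28

Extended Euclidean algorithm:
37 = 9×4 + 1
4 = 4×1 + 0
gcd = 1, so the inverse exists. Back-substitute:
1 = 37 − 9·4
Hence 4⁻¹ ≡ -9 ≡ 28 (mod 37).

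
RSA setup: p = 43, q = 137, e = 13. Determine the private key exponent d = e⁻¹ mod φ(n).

2197

φ(n) = (p−1)(q−1) = 42·136 = 5712.
Need d with 13·d ≡ 1 (mod 5712). Apply the extended Euclidean algorithm:
5712 = 439×13 + 5
13 = 2×5 + 3
5 = 1×3 + 2
3 = 1×2 + 1
2 = 2×1 + 0
Back-substitute:
1 = 3 − 2
1 = −5 + 2·3
1 = 2·13 − 5·5
1 = −5·5712 + 2197·13
So 13·2197 ≡ 1 (mod 5712), hence d = 2197.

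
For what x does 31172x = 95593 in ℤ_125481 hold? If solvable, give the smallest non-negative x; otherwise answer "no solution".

19772

First find gcd(31172, 125481):
125481 = 4×31172 + 793
31172 = 39×793 + 245
793 = 3×245 + 58
245 = 4×58 + 13
58 = 4×13 + 6
13 = 2×6 + 1
6 = 6×1 + 0
gcd = 1, so a unique solution mod 125481 exists.
Back-substitute for the Bézout coefficients:
1 = 13 − 2·6
1 = −2·58 + 9·13
1 = 9·245 − 38·58
1 = −38·793 + 123·245
1 = 123·31172 − 4835·793
1 = −4835·125481 + 19463·31172
So 31172·(19463) ≡ 1 (mod 125481), giving 31172⁻¹ ≡ 19463.
x ≡ 31172⁻¹·95593 ≡ 19463·95593 ≡ 19772 (mod 125481).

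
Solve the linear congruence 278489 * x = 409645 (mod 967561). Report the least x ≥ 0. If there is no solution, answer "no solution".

545109

First find gcd(278489, 967561):
967561 = 3·278489 + 132094
278489 = 2·132094 + 14301
132094 = 9·14301 + 3385
14301 = 4·3385 + 761
3385 = 4·761 + 341
761 = 2·341 + 79
341 = 4·79 + 25
79 = 3·25 + 4
25 = 6·4 + 1
4 = 4·1 + 0
gcd = 1, so a unique solution mod 967561 exists.
Back-substitute for the Bézout coefficients:
1 = 25 − 6·4
1 = −6·79 + 19·25
1 = 19·341 − 82·79
1 = −82·761 + 183·341
1 = 183·3385 − 814·761
1 = −814·14301 + 3439·3385
1 = 3439·132094 − 31765·14301
1 = −31765·278489 + 66969·132094
1 = 66969·967561 − 232672·278489
So 278489·(-232672) ≡ 1 (mod 967561), giving 278489⁻¹ ≡ 734889.
x ≡ 278489⁻¹·409645 ≡ 734889·409645 ≡ 545109 (mod 967561).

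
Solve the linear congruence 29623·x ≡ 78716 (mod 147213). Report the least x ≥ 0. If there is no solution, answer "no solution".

1742

First find gcd(29623, 147213):
147213 = 4·29623 + 28721
29623 = 1·28721 + 902
28721 = 31·902 + 759
902 = 1·759 + 143
759 = 5·143 + 44
143 = 3·44 + 11
44 = 4·11 + 0
gcd = 11 and 11 | 78716, so solutions exist. Divide through by 11: 2693x ≡ 7156 (mod 13383).
Now find 2693⁻¹ mod 13383:
13383 = 4*2693 + 2611
2693 = 1*2611 + 82
2611 = 31*82 + 69
82 = 1*69 + 13
69 = 5*13 + 4
13 = 3*4 + 1
4 = 4*1 + 0
Back-substitute:
1 = 13 − 3·4
1 = −3·69 + 16·13
1 = 16·82 − 19·69
1 = −19·2611 + 605·82
1 = 605·2693 − 624·2611
1 = −624·13383 + 3101·2693
So 2693⁻¹ ≡ 3101 (mod 13383).
Then x ≡ 3101·7156 ≡ 1742 (mod 13383); the smallest non-negative solution is x = 1742.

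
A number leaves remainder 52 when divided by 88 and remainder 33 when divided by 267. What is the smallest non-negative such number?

17388

Write x = 52 + 88·k. Then 88·k ≡ 33 − 52 ≡ 248 (mod 267).
Need 88⁻¹ mod 267. Extended Euclid on (267, 88):
267 = 3·88 + 3
88 = 29·3 + 1
3 = 3·1 + 0
Back-substitute:
1 = 88 − 29·3
1 = −29·267 + 88·88
88⁻¹ ≡ 88 (mod 267), so k ≡ 88·248 ≡ 197 (mod 267).
x = 52 + 88·197 = 17388.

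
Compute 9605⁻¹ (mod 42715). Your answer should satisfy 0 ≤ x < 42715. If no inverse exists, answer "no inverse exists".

Compute gcd(9605, 42715):
42715 = 4*9605 + 4295
9605 = 2*4295 + 1015
4295 = 4*1015 + 235
1015 = 4*235 + 75
235 = 3*75 + 10
75 = 7*10 + 5
10 = 2*5 + 0
The gcd is 5, not 1, hence no inverse exists.

no inverse exists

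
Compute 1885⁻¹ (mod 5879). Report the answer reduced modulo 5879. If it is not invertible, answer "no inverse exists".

1391

Extended Euclidean algorithm:
5879 = 3*1885 + 224
1885 = 8*224 + 93
224 = 2*93 + 38
93 = 2*38 + 17
38 = 2*17 + 4
17 = 4*4 + 1
4 = 4*1 + 0
Since gcd(1885, 5879) = 1, back-substitute to write 1 as a combination:
1 = 17 − 4·4
1 = −4·38 + 9·17
1 = 9·93 − 22·38
1 = −22·224 + 53·93
1 = 53·1885 − 446·224
1 = −446·5879 + 1391·1885
So 1885·1391 ≡ 1 (mod 5879).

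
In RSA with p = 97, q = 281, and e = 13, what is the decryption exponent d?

φ(n) = (p−1)(q−1) = 96·280 = 26880.
Need d with 13·d ≡ 1 (mod 26880). Apply the extended Euclidean algorithm:
26880 = 2067*13 + 9
13 = 1*9 + 4
9 = 2*4 + 1
4 = 4*1 + 0
Back-substitute:
1 = 9 − 2·4
1 = −2·13 + 3·9
1 = 3·26880 − 6203·13
So 13·(-6203) ≡ 1 (mod 26880), hence d ≡ -6203 ≡ 20677 (mod 26880).

20677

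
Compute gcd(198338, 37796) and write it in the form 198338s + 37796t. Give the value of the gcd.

2

Apply Euclid's algorithm to 198338 and 37796:
198338 = 5·37796 + 9358
37796 = 4·9358 + 364
9358 = 25·364 + 258
364 = 1·258 + 106
258 = 2·106 + 46
106 = 2·46 + 14
46 = 3·14 + 4
14 = 3·4 + 2
4 = 2·2 + 0
gcd(198338, 37796) = 2.
Working backward:
2 = 14 − 3·4
2 = −3·46 + 10·14
2 = 10·106 − 23·46
2 = −23·258 + 56·106
2 = 56·364 − 79·258
2 = −79·9358 + 2031·364
2 = 2031·37796 − 8203·9358
2 = −8203·198338 + 43046·37796
So 2 = (-8203)·198338 + (43046)·37796.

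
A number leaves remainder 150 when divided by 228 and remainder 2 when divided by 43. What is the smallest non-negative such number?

5850

Write x = 150 + 228·k. Then 228·k ≡ 2 − 150 ≡ 24 (mod 43).
Need 228⁻¹ mod 43. Extended Euclid on (43, 13):
43 = 3×13 + 4
13 = 3×4 + 1
4 = 4×1 + 0
Back-substitute:
1 = 13 − 3·4
1 = −3·43 + 10·13
228⁻¹ ≡ 10 (mod 43), so k ≡ 10·24 ≡ 25 (mod 43).
x = 150 + 228·25 = 5850.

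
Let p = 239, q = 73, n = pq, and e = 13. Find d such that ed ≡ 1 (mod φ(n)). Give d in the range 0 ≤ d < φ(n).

φ(n) = (p−1)(q−1) = 238·72 = 17136.
Need d with 13·d ≡ 1 (mod 17136). Apply the extended Euclidean algorithm:
17136 = 1318×13 + 2
13 = 6×2 + 1
2 = 2×1 + 0
Back-substitute:
1 = 13 − 6·2
1 = −6·17136 + 7909·13
So 13·7909 ≡ 1 (mod 17136), hence d = 7909.

7909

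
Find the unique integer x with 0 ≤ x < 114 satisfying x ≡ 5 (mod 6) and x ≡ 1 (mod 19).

77

Write x = 5 + 6·k. Then 6·k ≡ 1 − 5 ≡ 15 (mod 19).
Need 6⁻¹ mod 19. Extended Euclid on (19, 6):
19 = 3·6 + 1
6 = 6·1 + 0
Back-substitute:
1 = 19 − 3·6
6⁻¹ ≡ 16 (mod 19), so k ≡ 16·15 ≡ 12 (mod 19).
x = 5 + 6·12 = 77.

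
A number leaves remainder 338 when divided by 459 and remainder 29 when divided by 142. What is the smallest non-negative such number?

Write x = 338 + 459·k. Then 459·k ≡ 29 − 338 ≡ 117 (mod 142).
Need 459⁻¹ mod 142. Extended Euclid on (142, 33):
142 = 4·33 + 10
33 = 3·10 + 3
10 = 3·3 + 1
3 = 3·1 + 0
Back-substitute:
1 = 10 − 3·3
1 = −3·33 + 10·10
1 = 10·142 − 43·33
459⁻¹ ≡ 99 (mod 142), so k ≡ 99·117 ≡ 81 (mod 142).
x = 338 + 459·81 = 37517.

37517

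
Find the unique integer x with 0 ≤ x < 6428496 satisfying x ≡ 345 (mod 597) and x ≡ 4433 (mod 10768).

6185265

Write x = 345 + 597·k. Then 597·k ≡ 4433 − 345 ≡ 4088 (mod 10768).
Need 597⁻¹ mod 10768. Extended Euclid on (10768, 597):
10768 = 18·597 + 22
597 = 27·22 + 3
22 = 7·3 + 1
3 = 3·1 + 0
Back-substitute:
1 = 22 − 7·3
1 = −7·597 + 190·22
1 = 190·10768 − 3427·597
597⁻¹ ≡ 7341 (mod 10768), so k ≡ 7341·4088 ≡ 10360 (mod 10768).
x = 345 + 597·10360 = 6185265.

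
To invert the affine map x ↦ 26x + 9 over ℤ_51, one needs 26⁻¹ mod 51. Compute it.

Apply the Euclidean algorithm to 51 and 26:
51 = 1×26 + 25
26 = 1×25 + 1
25 = 25×1 + 0
gcd = 1, so the inverse exists. Back-substitute:
1 = 26 − 25
1 = −51 + 2·26
So 26·2 ≡ 1 (mod 51).

2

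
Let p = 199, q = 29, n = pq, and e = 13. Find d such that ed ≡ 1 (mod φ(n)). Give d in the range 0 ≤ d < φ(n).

φ(n) = (p−1)(q−1) = 198·28 = 5544.
Need d with 13·d ≡ 1 (mod 5544). Apply the extended Euclidean algorithm:
5544 = 426·13 + 6
13 = 2·6 + 1
6 = 6·1 + 0
Back-substitute:
1 = 13 − 2·6
1 = −2·5544 + 853·13
So 13·853 ≡ 1 (mod 5544), hence d = 853.

853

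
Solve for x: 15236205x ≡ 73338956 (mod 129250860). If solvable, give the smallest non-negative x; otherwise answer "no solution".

gcd(15236205, 129250860):
129250860 = 8×15236205 + 7361220
15236205 = 2×7361220 + 513765
7361220 = 14×513765 + 168510
513765 = 3×168510 + 8235
168510 = 20×8235 + 3810
8235 = 2×3810 + 615
3810 = 6×615 + 120
615 = 5×120 + 15
120 = 8×15 + 0
gcd = 15, but 15 ∤ 73338956, so the congruence has no solution.

no solution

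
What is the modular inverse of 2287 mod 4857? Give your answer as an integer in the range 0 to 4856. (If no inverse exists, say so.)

2746

gcd(4857, 2287) by repeated division:
4857 = 2×2287 + 283
2287 = 8×283 + 23
283 = 12×23 + 7
23 = 3×7 + 2
7 = 3×2 + 1
2 = 2×1 + 0
gcd = 1, so the inverse exists. Back-substitute:
1 = 7 − 3·2
1 = −3·23 + 10·7
1 = 10·283 − 123·23
1 = −123·2287 + 994·283
1 = 994·4857 − 2111·2287
Hence 2287⁻¹ ≡ -2111 ≡ 2746 (mod 4857).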